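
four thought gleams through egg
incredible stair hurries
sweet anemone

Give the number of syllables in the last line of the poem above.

5

The last line: sweet(1) + anemone(4) = 5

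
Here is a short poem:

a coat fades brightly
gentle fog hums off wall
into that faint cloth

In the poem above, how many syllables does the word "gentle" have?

"gentle" has 2 syllables.

2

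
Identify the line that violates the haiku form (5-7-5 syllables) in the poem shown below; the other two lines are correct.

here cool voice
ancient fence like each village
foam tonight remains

Line 1: here(1) + cool(1) + voice(1) = 3 (expected 5)
Line 2: ancient(2) + fence(1) + like(1) + each(1) + village(2) = 7 ✓
Line 3: foam(1) + tonight(2) + remains(2) = 5 ✓

The first line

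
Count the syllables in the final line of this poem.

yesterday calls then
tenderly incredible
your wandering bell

The final line: your (1), wandering (3), bell (1) → 5

5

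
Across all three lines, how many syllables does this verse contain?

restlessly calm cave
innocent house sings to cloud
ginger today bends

Line 1: "restlessly calm cave": 3+1+1 = 5
Line 2: "innocent house sings to cloud": 3+1+1+1+1 = 7
Line 3: "ginger today bends": 2+2+1 = 5
Total: 5 + 7 + 5 = 17

17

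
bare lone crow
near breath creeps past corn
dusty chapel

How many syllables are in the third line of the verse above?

4

The third line: dusty(2) + chapel(2) = 4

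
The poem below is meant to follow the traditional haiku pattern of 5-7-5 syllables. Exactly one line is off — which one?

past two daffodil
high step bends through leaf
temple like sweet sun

Line 2

Line 1: past(1) + two(1) + daffodil(3) = 5 ✓
Line 2: high(1) + step(1) + bends(1) + through(1) + leaf(1) = 5 (expected 7)
Line 3: temple(2) + like(1) + sweet(1) + sun(1) = 5 ✓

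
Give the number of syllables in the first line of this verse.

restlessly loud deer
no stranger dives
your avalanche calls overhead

5

The first line: "restlessly loud deer": 3+1+1 = 5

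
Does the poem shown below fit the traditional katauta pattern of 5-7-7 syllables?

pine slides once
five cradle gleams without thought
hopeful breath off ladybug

No

Line 1: "pine slides once": 1+1+1 = 3 (expected 5)
Line 2: "five cradle gleams without thought": 1+2+1+2+1 = 7 ✓
Line 3: "hopeful breath off ladybug": 2+1+1+3 = 7 ✓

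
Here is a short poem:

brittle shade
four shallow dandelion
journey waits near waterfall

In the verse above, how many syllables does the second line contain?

7

The second line: four (1), shallow (2), dandelion (4) → 7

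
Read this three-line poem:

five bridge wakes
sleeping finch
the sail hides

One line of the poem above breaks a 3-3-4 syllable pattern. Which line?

Line 3

Line 1: five (1), bridge (1), wakes (1) → 3 ✓
Line 2: sleeping (2), finch (1) → 3 ✓
Line 3: the (1), sail (1), hides (1) → 3 (expected 4)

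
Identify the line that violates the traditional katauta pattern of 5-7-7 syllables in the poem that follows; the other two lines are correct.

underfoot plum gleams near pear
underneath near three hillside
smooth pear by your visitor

Line 1: underfoot(3) + plum(1) + gleams(1) + near(1) + pear(1) = 7 (expected 5)
Line 2: underneath(3) + near(1) + three(1) + hillside(2) = 7 ✓
Line 3: smooth(1) + pear(1) + by(1) + your(1) + visitor(3) = 7 ✓

Line 1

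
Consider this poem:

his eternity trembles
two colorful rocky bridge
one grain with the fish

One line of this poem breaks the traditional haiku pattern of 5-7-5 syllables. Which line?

Line 1: "his eternity trembles": 1+4+2 = 7 (expected 5)
Line 2: "two colorful rocky bridge": 1+3+2+1 = 7 ✓
Line 3: "one grain with the fish": 1+1+1+1+1 = 5 ✓

Line 1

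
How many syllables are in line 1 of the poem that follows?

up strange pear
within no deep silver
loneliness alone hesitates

3

Line 1: "up strange pear": 1+1+1 = 3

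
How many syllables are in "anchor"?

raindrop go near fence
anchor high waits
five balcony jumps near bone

"anchor" has 2 syllables.

2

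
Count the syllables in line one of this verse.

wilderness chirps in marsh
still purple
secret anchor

Line one: "wilderness chirps in marsh": 3+1+1+1 = 6

6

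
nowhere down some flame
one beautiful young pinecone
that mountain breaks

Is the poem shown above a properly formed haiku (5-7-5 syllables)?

Line 1: nowhere(2) + down(1) + some(1) + flame(1) = 5 ✓
Line 2: one(1) + beautiful(3) + young(1) + pinecone(2) = 7 ✓
Line 3: that(1) + mountain(2) + breaks(1) = 4 (expected 5)

No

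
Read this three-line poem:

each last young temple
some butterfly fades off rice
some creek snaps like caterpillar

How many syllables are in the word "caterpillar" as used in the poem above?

"caterpillar" has 4 syllables.

4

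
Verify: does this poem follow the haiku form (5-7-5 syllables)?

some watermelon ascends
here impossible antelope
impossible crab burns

Line 1: some(1) + watermelon(4) + ascends(2) = 7 (expected 5)
Line 2: here(1) + impossible(4) + antelope(3) = 8 (expected 7)
Line 3: impossible(4) + crab(1) + burns(1) = 6 (expected 5)

No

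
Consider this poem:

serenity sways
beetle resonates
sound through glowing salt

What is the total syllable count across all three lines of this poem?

15

Line 1: serenity(4) + sways(1) = 5
Line 2: beetle(2) + resonates(3) = 5
Line 3: sound(1) + through(1) + glowing(2) + salt(1) = 5
Total: 5 + 5 + 5 = 15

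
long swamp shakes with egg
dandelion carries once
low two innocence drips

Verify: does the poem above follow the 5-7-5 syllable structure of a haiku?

No

Line 1: long (1), swamp (1), shakes (1), with (1), egg (1) → 5 ✓
Line 2: dandelion (4), carries (2), once (1) → 7 ✓
Line 3: low (1), two (1), innocence (3), drips (1) → 6 (expected 5)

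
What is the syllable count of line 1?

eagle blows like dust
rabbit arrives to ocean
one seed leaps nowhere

5

Line 1: eagle (2), blows (1), like (1), dust (1) → 5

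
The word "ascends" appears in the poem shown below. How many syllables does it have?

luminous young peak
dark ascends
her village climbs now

2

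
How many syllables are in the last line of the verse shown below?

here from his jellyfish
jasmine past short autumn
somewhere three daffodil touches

The last line: "somewhere three daffodil touches": 2+1+3+2 = 8

8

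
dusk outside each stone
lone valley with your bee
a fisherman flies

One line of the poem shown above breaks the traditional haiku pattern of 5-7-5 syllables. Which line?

The second line

Line 1: "dusk outside each stone": 1+2+1+1 = 5 ✓
Line 2: "lone valley with your bee": 1+2+1+1+1 = 6 (expected 7)
Line 3: "a fisherman flies": 1+3+1 = 5 ✓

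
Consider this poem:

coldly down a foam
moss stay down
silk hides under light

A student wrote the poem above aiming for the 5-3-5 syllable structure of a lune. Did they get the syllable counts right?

Yes

Line 1: coldly(2) + down(1) + a(1) + foam(1) = 5 ✓
Line 2: moss(1) + stay(1) + down(1) = 3 ✓
Line 3: silk(1) + hides(1) + under(2) + light(1) = 5 ✓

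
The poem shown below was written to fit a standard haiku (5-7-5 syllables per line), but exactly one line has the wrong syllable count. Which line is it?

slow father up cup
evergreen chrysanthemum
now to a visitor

The third line

Line 1: slow(1) + father(2) + up(1) + cup(1) = 5 ✓
Line 2: evergreen(3) + chrysanthemum(4) = 7 ✓
Line 3: now(1) + to(1) + a(1) + visitor(3) = 6 (expected 5)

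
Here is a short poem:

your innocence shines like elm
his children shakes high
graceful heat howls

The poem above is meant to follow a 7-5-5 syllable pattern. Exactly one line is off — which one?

The third line

Line 1: your(1) + innocence(3) + shines(1) + like(1) + elm(1) = 7 ✓
Line 2: his(1) + children(2) + shakes(1) + high(1) = 5 ✓
Line 3: graceful(2) + heat(1) + howls(1) = 4 (expected 5)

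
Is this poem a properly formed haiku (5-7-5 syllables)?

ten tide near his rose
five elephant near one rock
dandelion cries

Line 1: ten (1), tide (1), near (1), his (1), rose (1) → 5 ✓
Line 2: five (1), elephant (3), near (1), one (1), rock (1) → 7 ✓
Line 3: dandelion (4), cries (1) → 5 ✓

Yes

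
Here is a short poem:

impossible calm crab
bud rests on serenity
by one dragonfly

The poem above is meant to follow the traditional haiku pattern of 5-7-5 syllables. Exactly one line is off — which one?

Line 1: impossible(4) + calm(1) + crab(1) = 6 (expected 5)
Line 2: bud(1) + rests(1) + on(1) + serenity(4) = 7 ✓
Line 3: by(1) + one(1) + dragonfly(3) = 5 ✓

The first line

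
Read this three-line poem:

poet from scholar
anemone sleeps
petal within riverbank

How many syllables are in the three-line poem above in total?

Line 1: poet(2) + from(1) + scholar(2) = 5
Line 2: anemone(4) + sleeps(1) = 5
Line 3: petal(2) + within(2) + riverbank(3) = 7
Total: 5 + 5 + 7 = 17

17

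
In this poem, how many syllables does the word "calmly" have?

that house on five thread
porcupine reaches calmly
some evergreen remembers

2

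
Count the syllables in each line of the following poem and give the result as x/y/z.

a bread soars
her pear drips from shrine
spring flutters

Line 1: a(1) + bread(1) + soars(1) = 3
Line 2: her(1) + pear(1) + drips(1) + from(1) + shrine(1) = 5
Line 3: spring(1) + flutters(2) = 3

3/5/3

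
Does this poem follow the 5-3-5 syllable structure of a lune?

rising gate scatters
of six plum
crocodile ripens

Yes

Line 1: rising(2) + gate(1) + scatters(2) = 5 ✓
Line 2: of(1) + six(1) + plum(1) = 3 ✓
Line 3: crocodile(3) + ripens(2) = 5 ✓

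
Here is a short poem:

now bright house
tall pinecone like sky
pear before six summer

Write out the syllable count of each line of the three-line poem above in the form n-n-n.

3-5-6

Line 1: now (1), bright (1), house (1) → 3
Line 2: tall (1), pinecone (2), like (1), sky (1) → 5
Line 3: pear (1), before (2), six (1), summer (2) → 6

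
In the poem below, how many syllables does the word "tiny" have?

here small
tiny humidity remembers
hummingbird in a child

2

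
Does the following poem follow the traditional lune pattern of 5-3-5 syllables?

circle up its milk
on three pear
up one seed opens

Line 1: "circle up its milk": 2+1+1+1 = 5 ✓
Line 2: "on three pear": 1+1+1 = 3 ✓
Line 3: "up one seed opens": 1+1+1+2 = 5 ✓

Yes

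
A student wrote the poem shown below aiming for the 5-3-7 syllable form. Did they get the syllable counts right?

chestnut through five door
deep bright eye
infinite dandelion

Line 1: chestnut(2) + through(1) + five(1) + door(1) = 5 ✓
Line 2: deep(1) + bright(1) + eye(1) = 3 ✓
Line 3: infinite(3) + dandelion(4) = 7 ✓

Yes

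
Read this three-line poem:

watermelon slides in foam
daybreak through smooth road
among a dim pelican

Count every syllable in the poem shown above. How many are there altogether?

Line 1: "watermelon slides in foam": 4+1+1+1 = 7
Line 2: "daybreak through smooth road": 2+1+1+1 = 5
Line 3: "among a dim pelican": 2+1+1+3 = 7
Total: 7 + 5 + 7 = 19

19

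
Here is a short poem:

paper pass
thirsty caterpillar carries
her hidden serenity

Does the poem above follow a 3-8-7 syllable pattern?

Line 1: paper(2) + pass(1) = 3 ✓
Line 2: thirsty(2) + caterpillar(4) + carries(2) = 8 ✓
Line 3: her(1) + hidden(2) + serenity(4) = 7 ✓

Yes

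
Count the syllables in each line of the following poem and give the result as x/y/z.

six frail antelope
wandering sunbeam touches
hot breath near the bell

Line 1: "six frail antelope": 1+1+3 = 5
Line 2: "wandering sunbeam touches": 3+2+2 = 7
Line 3: "hot breath near the bell": 1+1+1+1+1 = 5

5/7/5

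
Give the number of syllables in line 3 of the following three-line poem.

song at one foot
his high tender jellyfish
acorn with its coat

Line 3: "acorn with its coat": 2+1+1+1 = 5

5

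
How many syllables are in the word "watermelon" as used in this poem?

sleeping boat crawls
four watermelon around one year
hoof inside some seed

"watermelon" has 4 syllables.

4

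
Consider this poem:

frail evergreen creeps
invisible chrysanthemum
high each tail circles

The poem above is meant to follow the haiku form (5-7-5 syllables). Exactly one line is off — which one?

Line 1: "frail evergreen creeps": 1+3+1 = 5 ✓
Line 2: "invisible chrysanthemum": 4+4 = 8 (expected 7)
Line 3: "high each tail circles": 1+1+1+2 = 5 ✓

Line 2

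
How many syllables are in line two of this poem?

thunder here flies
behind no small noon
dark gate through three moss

Line two: behind(2) + no(1) + small(1) + noon(1) = 5

5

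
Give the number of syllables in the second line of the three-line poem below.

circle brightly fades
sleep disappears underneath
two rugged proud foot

The second line: "sleep disappears underneath": 1+3+3 = 7

7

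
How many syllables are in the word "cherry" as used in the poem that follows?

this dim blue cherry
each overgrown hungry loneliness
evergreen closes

2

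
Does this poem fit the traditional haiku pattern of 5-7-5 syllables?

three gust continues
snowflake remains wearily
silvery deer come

Line 1: three(1) + gust(1) + continues(3) = 5 ✓
Line 2: snowflake(2) + remains(2) + wearily(3) = 7 ✓
Line 3: silvery(3) + deer(1) + come(1) = 5 ✓

Yes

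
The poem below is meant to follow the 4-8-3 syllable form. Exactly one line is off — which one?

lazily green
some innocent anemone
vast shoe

Line 1: "lazily green": 3+1 = 4 ✓
Line 2: "some innocent anemone": 1+3+4 = 8 ✓
Line 3: "vast shoe": 1+1 = 2 (expected 3)

Line 3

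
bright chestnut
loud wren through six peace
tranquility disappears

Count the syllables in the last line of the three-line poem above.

The last line: tranquility(4) + disappears(3) = 7

7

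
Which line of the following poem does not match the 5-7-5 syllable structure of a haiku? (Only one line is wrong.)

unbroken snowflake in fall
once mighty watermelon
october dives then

Line 1

Line 1: unbroken(3) + snowflake(2) + in(1) + fall(1) = 7 (expected 5)
Line 2: once(1) + mighty(2) + watermelon(4) = 7 ✓
Line 3: october(3) + dives(1) + then(1) = 5 ✓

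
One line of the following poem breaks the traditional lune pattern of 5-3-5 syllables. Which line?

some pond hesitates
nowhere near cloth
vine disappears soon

Line 1: "some pond hesitates": 1+1+3 = 5 ✓
Line 2: "nowhere near cloth": 2+1+1 = 4 (expected 3)
Line 3: "vine disappears soon": 1+3+1 = 5 ✓

The second line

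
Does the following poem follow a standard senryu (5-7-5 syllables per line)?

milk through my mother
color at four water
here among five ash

No

Line 1: milk (1), through (1), my (1), mother (2) → 5 ✓
Line 2: color (2), at (1), four (1), water (2) → 6 (expected 7)
Line 3: here (1), among (2), five (1), ash (1) → 5 ✓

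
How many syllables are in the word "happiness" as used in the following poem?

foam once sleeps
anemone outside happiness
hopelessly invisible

3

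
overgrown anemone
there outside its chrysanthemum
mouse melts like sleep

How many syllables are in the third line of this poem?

4

The third line: mouse (1), melts (1), like (1), sleep (1) → 4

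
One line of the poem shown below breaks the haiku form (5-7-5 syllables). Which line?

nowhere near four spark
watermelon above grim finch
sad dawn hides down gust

Line 1: nowhere (2), near (1), four (1), spark (1) → 5 ✓
Line 2: watermelon (4), above (2), grim (1), finch (1) → 8 (expected 7)
Line 3: sad (1), dawn (1), hides (1), down (1), gust (1) → 5 ✓

The second line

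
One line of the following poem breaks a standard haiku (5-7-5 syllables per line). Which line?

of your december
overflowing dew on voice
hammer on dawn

Line 1: "of your december": 1+1+3 = 5 ✓
Line 2: "overflowing dew on voice": 4+1+1+1 = 7 ✓
Line 3: "hammer on dawn": 2+1+1 = 4 (expected 5)

Line 3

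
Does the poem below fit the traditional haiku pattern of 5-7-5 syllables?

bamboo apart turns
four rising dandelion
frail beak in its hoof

Line 1: bamboo (2), apart (2), turns (1) → 5 ✓
Line 2: four (1), rising (2), dandelion (4) → 7 ✓
Line 3: frail (1), beak (1), in (1), its (1), hoof (1) → 5 ✓

Yes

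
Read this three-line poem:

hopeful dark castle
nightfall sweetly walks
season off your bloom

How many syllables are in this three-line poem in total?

Line 1: hopeful(2) + dark(1) + castle(2) = 5
Line 2: nightfall(2) + sweetly(2) + walks(1) = 5
Line 3: season(2) + off(1) + your(1) + bloom(1) = 5
Total: 5 + 5 + 5 = 15

15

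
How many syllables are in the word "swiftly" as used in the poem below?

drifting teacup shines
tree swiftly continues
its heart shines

2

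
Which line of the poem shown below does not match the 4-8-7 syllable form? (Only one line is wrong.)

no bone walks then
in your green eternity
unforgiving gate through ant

Line 2

Line 1: no(1) + bone(1) + walks(1) + then(1) = 4 ✓
Line 2: in(1) + your(1) + green(1) + eternity(4) = 7 (expected 8)
Line 3: unforgiving(4) + gate(1) + through(1) + ant(1) = 7 ✓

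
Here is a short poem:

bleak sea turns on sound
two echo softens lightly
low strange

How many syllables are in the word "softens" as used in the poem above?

2

"softens" has 2 syllables.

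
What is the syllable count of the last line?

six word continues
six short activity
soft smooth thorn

The last line: soft(1) + smooth(1) + thorn(1) = 3

3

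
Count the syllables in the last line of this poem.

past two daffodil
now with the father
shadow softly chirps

The last line: "shadow softly chirps": 2+2+1 = 5

5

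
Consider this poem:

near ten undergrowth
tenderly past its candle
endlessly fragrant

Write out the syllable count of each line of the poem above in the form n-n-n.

Line 1: "near ten undergrowth": 1+1+3 = 5
Line 2: "tenderly past its candle": 3+1+1+2 = 7
Line 3: "endlessly fragrant": 3+2 = 5

5-7-5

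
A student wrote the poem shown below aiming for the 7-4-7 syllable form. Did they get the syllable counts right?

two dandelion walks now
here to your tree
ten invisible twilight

Yes

Line 1: two(1) + dandelion(4) + walks(1) + now(1) = 7 ✓
Line 2: here(1) + to(1) + your(1) + tree(1) = 4 ✓
Line 3: ten(1) + invisible(4) + twilight(2) = 7 ✓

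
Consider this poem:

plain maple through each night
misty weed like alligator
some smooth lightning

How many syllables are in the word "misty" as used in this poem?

2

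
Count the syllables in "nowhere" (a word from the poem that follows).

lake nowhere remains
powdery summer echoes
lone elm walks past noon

2

"nowhere" has 2 syllables.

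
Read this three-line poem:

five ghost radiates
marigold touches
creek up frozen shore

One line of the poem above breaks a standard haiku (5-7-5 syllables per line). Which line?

Line 1: "five ghost radiates": 1+1+3 = 5 ✓
Line 2: "marigold touches": 3+2 = 5 (expected 7)
Line 3: "creek up frozen shore": 1+1+2+1 = 5 ✓

Line 2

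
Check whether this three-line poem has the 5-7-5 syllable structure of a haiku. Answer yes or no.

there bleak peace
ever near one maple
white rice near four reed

Line 1: "there bleak peace": 1+1+1 = 3 (expected 5)
Line 2: "ever near one maple": 2+1+1+2 = 6 (expected 7)
Line 3: "white rice near four reed": 1+1+1+1+1 = 5 ✓

No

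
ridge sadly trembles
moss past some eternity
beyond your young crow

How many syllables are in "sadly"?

2

"sadly" has 2 syllables.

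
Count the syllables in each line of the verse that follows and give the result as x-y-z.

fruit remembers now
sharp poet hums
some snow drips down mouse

Line 1: fruit(1) + remembers(3) + now(1) = 5
Line 2: sharp(1) + poet(2) + hums(1) = 4
Line 3: some(1) + snow(1) + drips(1) + down(1) + mouse(1) = 5

5-4-5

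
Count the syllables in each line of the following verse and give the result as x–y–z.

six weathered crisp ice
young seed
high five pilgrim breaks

Line 1: six(1) + weathered(2) + crisp(1) + ice(1) = 5
Line 2: young(1) + seed(1) = 2
Line 3: high(1) + five(1) + pilgrim(2) + breaks(1) = 5

5–2–5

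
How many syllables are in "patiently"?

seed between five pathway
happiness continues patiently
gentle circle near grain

3

"patiently" has 3 syllables.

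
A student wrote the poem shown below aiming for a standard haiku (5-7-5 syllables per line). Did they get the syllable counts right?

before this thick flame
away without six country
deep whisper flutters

Line 1: "before this thick flame": 2+1+1+1 = 5 ✓
Line 2: "away without six country": 2+2+1+2 = 7 ✓
Line 3: "deep whisper flutters": 1+2+2 = 5 ✓

Yes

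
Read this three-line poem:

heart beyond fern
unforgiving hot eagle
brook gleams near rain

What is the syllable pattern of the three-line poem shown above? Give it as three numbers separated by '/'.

4/7/4

Line 1: "heart beyond fern": 1+2+1 = 4
Line 2: "unforgiving hot eagle": 4+1+2 = 7
Line 3: "brook gleams near rain": 1+1+1+1 = 4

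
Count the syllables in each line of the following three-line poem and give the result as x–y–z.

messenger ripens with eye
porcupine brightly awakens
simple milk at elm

Line 1: "messenger ripens with eye": 3+2+1+1 = 7
Line 2: "porcupine brightly awakens": 3+2+3 = 8
Line 3: "simple milk at elm": 2+1+1+1 = 5

7–8–5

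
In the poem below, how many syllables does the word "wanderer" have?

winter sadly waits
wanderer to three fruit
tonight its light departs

3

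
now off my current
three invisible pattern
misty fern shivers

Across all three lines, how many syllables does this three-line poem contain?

Line 1: now (1), off (1), my (1), current (2) → 5
Line 2: three (1), invisible (4), pattern (2) → 7
Line 3: misty (2), fern (1), shivers (2) → 5
Total: 5 + 7 + 5 = 17

17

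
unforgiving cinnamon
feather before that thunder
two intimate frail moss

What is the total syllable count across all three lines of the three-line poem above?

20

Line 1: unforgiving(4) + cinnamon(3) = 7
Line 2: feather(2) + before(2) + that(1) + thunder(2) = 7
Line 3: two(1) + intimate(3) + frail(1) + moss(1) = 6
Total: 7 + 7 + 6 = 20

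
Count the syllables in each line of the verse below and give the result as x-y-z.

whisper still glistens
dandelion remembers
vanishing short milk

5-7-5

Line 1: "whisper still glistens": 2+1+2 = 5
Line 2: "dandelion remembers": 4+3 = 7
Line 3: "vanishing short milk": 3+1+1 = 5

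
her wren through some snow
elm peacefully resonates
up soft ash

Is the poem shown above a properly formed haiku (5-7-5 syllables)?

Line 1: her(1) + wren(1) + through(1) + some(1) + snow(1) = 5 ✓
Line 2: elm(1) + peacefully(3) + resonates(3) = 7 ✓
Line 3: up(1) + soft(1) + ash(1) = 3 (expected 5)

No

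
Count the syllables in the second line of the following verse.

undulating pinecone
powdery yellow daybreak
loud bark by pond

The second line: "powdery yellow daybreak": 3+2+2 = 7

7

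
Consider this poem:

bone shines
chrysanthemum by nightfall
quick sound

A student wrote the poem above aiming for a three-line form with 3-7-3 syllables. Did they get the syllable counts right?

No

Line 1: bone(1) + shines(1) = 2 (expected 3)
Line 2: chrysanthemum(4) + by(1) + nightfall(2) = 7 ✓
Line 3: quick(1) + sound(1) = 2 (expected 3)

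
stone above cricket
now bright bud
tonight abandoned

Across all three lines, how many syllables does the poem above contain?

Line 1: stone(1) + above(2) + cricket(2) = 5
Line 2: now(1) + bright(1) + bud(1) = 3
Line 3: tonight(2) + abandoned(3) = 5
Total: 5 + 3 + 5 = 13

13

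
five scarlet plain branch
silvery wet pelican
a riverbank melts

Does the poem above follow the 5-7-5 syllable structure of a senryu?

Yes

Line 1: "five scarlet plain branch": 1+2+1+1 = 5 ✓
Line 2: "silvery wet pelican": 3+1+3 = 7 ✓
Line 3: "a riverbank melts": 1+3+1 = 5 ✓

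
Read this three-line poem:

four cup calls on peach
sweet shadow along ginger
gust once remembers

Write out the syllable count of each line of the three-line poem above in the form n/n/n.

Line 1: four (1), cup (1), calls (1), on (1), peach (1) → 5
Line 2: sweet (1), shadow (2), along (2), ginger (2) → 7
Line 3: gust (1), once (1), remembers (3) → 5

5/7/5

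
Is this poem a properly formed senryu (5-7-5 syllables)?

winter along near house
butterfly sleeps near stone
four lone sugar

Line 1: winter (2), along (2), near (1), house (1) → 6 (expected 5)
Line 2: butterfly (3), sleeps (1), near (1), stone (1) → 6 (expected 7)
Line 3: four (1), lone (1), sugar (2) → 4 (expected 5)

No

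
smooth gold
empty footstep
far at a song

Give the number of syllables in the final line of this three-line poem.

4

The final line: far (1), at (1), a (1), song (1) → 4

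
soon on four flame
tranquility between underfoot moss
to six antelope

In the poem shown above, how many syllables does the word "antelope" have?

3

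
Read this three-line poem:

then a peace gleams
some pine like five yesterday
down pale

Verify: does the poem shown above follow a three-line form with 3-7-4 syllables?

Line 1: "then a peace gleams": 1+1+1+1 = 4 (expected 3)
Line 2: "some pine like five yesterday": 1+1+1+1+3 = 7 ✓
Line 3: "down pale": 1+1 = 2 (expected 4)

No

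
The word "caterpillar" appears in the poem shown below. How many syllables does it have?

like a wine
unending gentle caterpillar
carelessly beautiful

4

"caterpillar" has 4 syllables.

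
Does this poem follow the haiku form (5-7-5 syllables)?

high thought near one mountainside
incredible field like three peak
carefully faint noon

No

Line 1: high(1) + thought(1) + near(1) + one(1) + mountainside(3) = 7 (expected 5)
Line 2: incredible(4) + field(1) + like(1) + three(1) + peak(1) = 8 (expected 7)
Line 3: carefully(3) + faint(1) + noon(1) = 5 ✓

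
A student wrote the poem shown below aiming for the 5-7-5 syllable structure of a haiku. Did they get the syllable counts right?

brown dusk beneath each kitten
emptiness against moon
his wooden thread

No

Line 1: brown(1) + dusk(1) + beneath(2) + each(1) + kitten(2) = 7 (expected 5)
Line 2: emptiness(3) + against(2) + moon(1) = 6 (expected 7)
Line 3: his(1) + wooden(2) + thread(1) = 4 (expected 5)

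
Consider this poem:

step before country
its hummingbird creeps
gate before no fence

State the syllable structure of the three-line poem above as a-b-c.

5-5-5

Line 1: "step before country": 1+2+2 = 5
Line 2: "its hummingbird creeps": 1+3+1 = 5
Line 3: "gate before no fence": 1+2+1+1 = 5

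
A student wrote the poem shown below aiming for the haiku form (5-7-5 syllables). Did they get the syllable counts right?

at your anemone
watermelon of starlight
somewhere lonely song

No

Line 1: "at your anemone": 1+1+4 = 6 (expected 5)
Line 2: "watermelon of starlight": 4+1+2 = 7 ✓
Line 3: "somewhere lonely song": 2+2+1 = 5 ✓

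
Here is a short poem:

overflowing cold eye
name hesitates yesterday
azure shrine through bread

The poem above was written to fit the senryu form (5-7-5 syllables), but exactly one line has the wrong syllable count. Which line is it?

Line 1: overflowing(4) + cold(1) + eye(1) = 6 (expected 5)
Line 2: name(1) + hesitates(3) + yesterday(3) = 7 ✓
Line 3: azure(2) + shrine(1) + through(1) + bread(1) = 5 ✓

Line 1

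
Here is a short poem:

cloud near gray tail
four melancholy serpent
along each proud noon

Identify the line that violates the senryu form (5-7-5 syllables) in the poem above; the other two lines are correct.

Line 1

Line 1: cloud (1), near (1), gray (1), tail (1) → 4 (expected 5)
Line 2: four (1), melancholy (4), serpent (2) → 7 ✓
Line 3: along (2), each (1), proud (1), noon (1) → 5 ✓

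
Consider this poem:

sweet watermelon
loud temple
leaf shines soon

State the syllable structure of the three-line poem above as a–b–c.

5–3–3

Line 1: "sweet watermelon": 1+4 = 5
Line 2: "loud temple": 1+2 = 3
Line 3: "leaf shines soon": 1+1+1 = 3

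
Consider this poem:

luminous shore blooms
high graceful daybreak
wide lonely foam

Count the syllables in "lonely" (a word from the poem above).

2

"lonely" has 2 syllables.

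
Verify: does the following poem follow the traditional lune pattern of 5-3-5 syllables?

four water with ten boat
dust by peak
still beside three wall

No

Line 1: four(1) + water(2) + with(1) + ten(1) + boat(1) = 6 (expected 5)
Line 2: dust(1) + by(1) + peak(1) = 3 ✓
Line 3: still(1) + beside(2) + three(1) + wall(1) = 5 ✓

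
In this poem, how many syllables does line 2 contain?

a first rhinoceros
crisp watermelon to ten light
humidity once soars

Line 2: crisp (1), watermelon (4), to (1), ten (1), light (1) → 8

8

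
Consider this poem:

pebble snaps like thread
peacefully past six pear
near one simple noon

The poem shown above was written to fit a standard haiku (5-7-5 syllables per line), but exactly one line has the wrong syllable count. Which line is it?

The second line

Line 1: pebble (2), snaps (1), like (1), thread (1) → 5 ✓
Line 2: peacefully (3), past (1), six (1), pear (1) → 6 (expected 7)
Line 3: near (1), one (1), simple (2), noon (1) → 5 ✓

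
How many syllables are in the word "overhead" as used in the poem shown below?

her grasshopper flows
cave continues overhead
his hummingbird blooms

3

"overhead" has 3 syllables.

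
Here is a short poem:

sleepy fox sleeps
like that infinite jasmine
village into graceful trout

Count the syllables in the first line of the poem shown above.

4

The first line: sleepy (2), fox (1), sleeps (1) → 4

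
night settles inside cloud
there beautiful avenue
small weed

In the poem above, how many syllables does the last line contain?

The last line: small(1) + weed(1) = 2

2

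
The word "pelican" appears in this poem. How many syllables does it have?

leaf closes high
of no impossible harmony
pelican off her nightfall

3

"pelican" has 3 syllables.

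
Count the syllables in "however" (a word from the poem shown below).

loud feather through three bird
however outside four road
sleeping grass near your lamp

"however" has 3 syllables.

3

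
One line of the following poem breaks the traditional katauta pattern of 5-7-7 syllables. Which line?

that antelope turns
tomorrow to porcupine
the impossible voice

Line 1: that (1), antelope (3), turns (1) → 5 ✓
Line 2: tomorrow (3), to (1), porcupine (3) → 7 ✓
Line 3: the (1), impossible (4), voice (1) → 6 (expected 7)

Line 3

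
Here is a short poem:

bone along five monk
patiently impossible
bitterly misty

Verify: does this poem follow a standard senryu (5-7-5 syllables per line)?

Yes

Line 1: "bone along five monk": 1+2+1+1 = 5 ✓
Line 2: "patiently impossible": 3+4 = 7 ✓
Line 3: "bitterly misty": 3+2 = 5 ✓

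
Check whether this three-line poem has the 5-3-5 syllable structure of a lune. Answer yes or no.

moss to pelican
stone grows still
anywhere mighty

Line 1: "moss to pelican": 1+1+3 = 5 ✓
Line 2: "stone grows still": 1+1+1 = 3 ✓
Line 3: "anywhere mighty": 3+2 = 5 ✓

Yes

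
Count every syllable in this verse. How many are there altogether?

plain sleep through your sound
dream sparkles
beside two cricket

Line 1: plain (1), sleep (1), through (1), your (1), sound (1) → 5
Line 2: dream (1), sparkles (2) → 3
Line 3: beside (2), two (1), cricket (2) → 5
Total: 5 + 3 + 5 = 13

13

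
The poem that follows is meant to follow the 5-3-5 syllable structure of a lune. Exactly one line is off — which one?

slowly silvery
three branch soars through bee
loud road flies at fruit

Line 2

Line 1: slowly(2) + silvery(3) = 5 ✓
Line 2: three(1) + branch(1) + soars(1) + through(1) + bee(1) = 5 (expected 3)
Line 3: loud(1) + road(1) + flies(1) + at(1) + fruit(1) = 5 ✓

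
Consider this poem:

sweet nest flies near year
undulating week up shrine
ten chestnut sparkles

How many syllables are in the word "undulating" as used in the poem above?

4

"undulating" has 4 syllables.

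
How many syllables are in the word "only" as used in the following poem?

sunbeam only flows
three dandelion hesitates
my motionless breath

2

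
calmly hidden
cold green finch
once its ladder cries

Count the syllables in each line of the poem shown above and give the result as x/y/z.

Line 1: "calmly hidden": 2+2 = 4
Line 2: "cold green finch": 1+1+1 = 3
Line 3: "once its ladder cries": 1+1+2+1 = 5

4/3/5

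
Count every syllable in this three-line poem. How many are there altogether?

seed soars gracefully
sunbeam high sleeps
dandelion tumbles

Line 1: seed(1) + soars(1) + gracefully(3) = 5
Line 2: sunbeam(2) + high(1) + sleeps(1) = 4
Line 3: dandelion(4) + tumbles(2) = 6
Total: 5 + 4 + 6 = 15

15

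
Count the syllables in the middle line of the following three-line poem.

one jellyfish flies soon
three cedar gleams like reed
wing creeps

6

The middle line: three(1) + cedar(2) + gleams(1) + like(1) + reed(1) = 6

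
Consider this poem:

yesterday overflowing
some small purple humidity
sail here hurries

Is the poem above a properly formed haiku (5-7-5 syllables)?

Line 1: "yesterday overflowing": 3+4 = 7 (expected 5)
Line 2: "some small purple humidity": 1+1+2+4 = 8 (expected 7)
Line 3: "sail here hurries": 1+1+2 = 4 (expected 5)

No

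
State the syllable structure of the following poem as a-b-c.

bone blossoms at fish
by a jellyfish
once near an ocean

5-5-5

Line 1: bone(1) + blossoms(2) + at(1) + fish(1) = 5
Line 2: by(1) + a(1) + jellyfish(3) = 5
Line 3: once(1) + near(1) + an(1) + ocean(2) = 5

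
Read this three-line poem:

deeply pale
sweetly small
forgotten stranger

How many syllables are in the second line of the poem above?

3

The second line: sweetly(2) + small(1) = 3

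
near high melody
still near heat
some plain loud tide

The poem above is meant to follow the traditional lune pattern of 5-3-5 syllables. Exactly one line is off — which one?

Line 1: near (1), high (1), melody (3) → 5 ✓
Line 2: still (1), near (1), heat (1) → 3 ✓
Line 3: some (1), plain (1), loud (1), tide (1) → 4 (expected 5)

The third line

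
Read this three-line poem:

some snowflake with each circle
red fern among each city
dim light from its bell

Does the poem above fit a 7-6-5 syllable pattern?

No

Line 1: some(1) + snowflake(2) + with(1) + each(1) + circle(2) = 7 ✓
Line 2: red(1) + fern(1) + among(2) + each(1) + city(2) = 7 (expected 6)
Line 3: dim(1) + light(1) + from(1) + its(1) + bell(1) = 5 ✓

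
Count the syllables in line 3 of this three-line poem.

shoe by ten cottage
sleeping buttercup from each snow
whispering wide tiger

Line 3: whispering (3), wide (1), tiger (2) → 6

6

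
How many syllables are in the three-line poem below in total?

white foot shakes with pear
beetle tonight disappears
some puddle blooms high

Line 1: white(1) + foot(1) + shakes(1) + with(1) + pear(1) = 5
Line 2: beetle(2) + tonight(2) + disappears(3) = 7
Line 3: some(1) + puddle(2) + blooms(1) + high(1) = 5
Total: 5 + 7 + 5 = 17

17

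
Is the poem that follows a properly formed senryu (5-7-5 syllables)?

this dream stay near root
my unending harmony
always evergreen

Yes

Line 1: this (1), dream (1), stay (1), near (1), root (1) → 5 ✓
Line 2: my (1), unending (3), harmony (3) → 7 ✓
Line 3: always (2), evergreen (3) → 5 ✓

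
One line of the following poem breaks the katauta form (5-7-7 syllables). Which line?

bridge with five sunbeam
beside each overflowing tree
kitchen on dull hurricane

Line 1: "bridge with five sunbeam": 1+1+1+2 = 5 ✓
Line 2: "beside each overflowing tree": 2+1+4+1 = 8 (expected 7)
Line 3: "kitchen on dull hurricane": 2+1+1+3 = 7 ✓

Line 2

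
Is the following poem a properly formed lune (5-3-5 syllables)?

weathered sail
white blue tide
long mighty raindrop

No

Line 1: "weathered sail": 2+1 = 3 (expected 5)
Line 2: "white blue tide": 1+1+1 = 3 ✓
Line 3: "long mighty raindrop": 1+2+2 = 5 ✓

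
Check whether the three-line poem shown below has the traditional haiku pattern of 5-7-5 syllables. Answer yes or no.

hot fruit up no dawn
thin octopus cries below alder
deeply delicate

No

Line 1: "hot fruit up no dawn": 1+1+1+1+1 = 5 ✓
Line 2: "thin octopus cries below alder": 1+3+1+2+2 = 9 (expected 7)
Line 3: "deeply delicate": 2+3 = 5 ✓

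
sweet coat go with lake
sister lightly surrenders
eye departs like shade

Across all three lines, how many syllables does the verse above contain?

Line 1: sweet (1), coat (1), go (1), with (1), lake (1) → 5
Line 2: sister (2), lightly (2), surrenders (3) → 7
Line 3: eye (1), departs (2), like (1), shade (1) → 5
Total: 5 + 7 + 5 = 17

17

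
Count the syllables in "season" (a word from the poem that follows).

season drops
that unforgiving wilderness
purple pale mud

"season" has 2 syllables.

2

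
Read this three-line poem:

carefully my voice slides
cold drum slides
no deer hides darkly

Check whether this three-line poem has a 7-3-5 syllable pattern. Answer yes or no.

No

Line 1: "carefully my voice slides": 3+1+1+1 = 6 (expected 7)
Line 2: "cold drum slides": 1+1+1 = 3 ✓
Line 3: "no deer hides darkly": 1+1+1+2 = 5 ✓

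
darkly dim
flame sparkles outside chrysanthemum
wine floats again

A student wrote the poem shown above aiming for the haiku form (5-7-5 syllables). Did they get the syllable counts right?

No

Line 1: darkly (2), dim (1) → 3 (expected 5)
Line 2: flame (1), sparkles (2), outside (2), chrysanthemum (4) → 9 (expected 7)
Line 3: wine (1), floats (1), again (2) → 4 (expected 5)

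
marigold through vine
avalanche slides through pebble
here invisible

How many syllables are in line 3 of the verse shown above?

Line 3: here (1), invisible (4) → 5

5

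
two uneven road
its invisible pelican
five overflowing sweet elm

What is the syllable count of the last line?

The last line: five(1) + overflowing(4) + sweet(1) + elm(1) = 7

7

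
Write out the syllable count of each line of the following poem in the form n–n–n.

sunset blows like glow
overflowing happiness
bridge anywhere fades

5–7–5

Line 1: "sunset blows like glow": 2+1+1+1 = 5
Line 2: "overflowing happiness": 4+3 = 7
Line 3: "bridge anywhere fades": 1+3+1 = 5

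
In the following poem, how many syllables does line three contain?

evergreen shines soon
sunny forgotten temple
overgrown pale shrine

5

Line three: "overgrown pale shrine": 3+1+1 = 5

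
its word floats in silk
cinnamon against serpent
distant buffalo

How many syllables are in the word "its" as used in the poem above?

1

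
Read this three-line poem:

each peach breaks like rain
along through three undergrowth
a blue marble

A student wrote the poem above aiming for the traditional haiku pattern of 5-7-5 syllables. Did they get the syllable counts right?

No

Line 1: each (1), peach (1), breaks (1), like (1), rain (1) → 5 ✓
Line 2: along (2), through (1), three (1), undergrowth (3) → 7 ✓
Line 3: a (1), blue (1), marble (2) → 4 (expected 5)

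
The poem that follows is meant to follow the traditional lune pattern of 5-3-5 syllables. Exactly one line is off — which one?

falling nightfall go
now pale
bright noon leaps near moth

Line 2

Line 1: falling(2) + nightfall(2) + go(1) = 5 ✓
Line 2: now(1) + pale(1) = 2 (expected 3)
Line 3: bright(1) + noon(1) + leaps(1) + near(1) + moth(1) = 5 ✓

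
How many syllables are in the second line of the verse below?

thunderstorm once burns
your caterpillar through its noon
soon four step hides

The second line: your(1) + caterpillar(4) + through(1) + its(1) + noon(1) = 8

8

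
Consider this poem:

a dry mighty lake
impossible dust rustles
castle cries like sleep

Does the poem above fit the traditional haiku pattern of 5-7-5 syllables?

Yes

Line 1: a (1), dry (1), mighty (2), lake (1) → 5 ✓
Line 2: impossible (4), dust (1), rustles (2) → 7 ✓
Line 3: castle (2), cries (1), like (1), sleep (1) → 5 ✓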